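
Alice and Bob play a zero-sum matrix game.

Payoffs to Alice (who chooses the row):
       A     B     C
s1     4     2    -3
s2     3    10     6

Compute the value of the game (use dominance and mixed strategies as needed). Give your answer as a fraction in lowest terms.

33/10

Column B is strictly dominated by C for Bob (it gives Alice more in every row).
The remaining 2×2 game on (s1, s2) × (A, C) has no saddle point. Let Alice play s1 with probability p; indifference gives 4p + 3(1−p) = −3p + 6(1−p), so p = 3/10.
Similarly Bob's optimal q on A is 9/10, and the value is 4·(9/10) + (-3)·(1/10) = 33/10.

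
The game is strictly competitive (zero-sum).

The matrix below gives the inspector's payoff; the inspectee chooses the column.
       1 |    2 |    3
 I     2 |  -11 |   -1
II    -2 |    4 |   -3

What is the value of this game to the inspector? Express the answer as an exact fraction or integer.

-37/17

Column 1 is strictly dominated by 3 for the inspectee (it gives the inspector more in every row).
The remaining 2×2 game on (I, II) × (2, 3) has no saddle point. Let the inspector play I with probability p; indifference gives −11p + 4(1−p) = −p − 3(1−p), so p = 7/17.
Similarly the inspectee's optimal q on 2 is 2/17, and the value is -11·(2/17) + (-1)·(15/17) = -37/17.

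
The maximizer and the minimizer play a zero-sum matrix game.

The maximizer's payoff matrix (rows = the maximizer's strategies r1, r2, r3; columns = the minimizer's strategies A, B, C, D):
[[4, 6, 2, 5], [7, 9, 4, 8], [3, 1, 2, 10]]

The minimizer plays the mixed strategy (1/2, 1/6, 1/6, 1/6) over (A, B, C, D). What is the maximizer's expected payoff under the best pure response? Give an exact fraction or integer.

7

r1: (4)·(1/2) + (6)·(1/6) + (2)·(1/6) + (5)·(1/6) = 25/6.
r2: (7)·(1/2) + (9)·(1/6) + (4)·(1/6) + (8)·(1/6) = 7.
r3: (3)·(1/2) + (1)·(1/6) + (2)·(1/6) + (10)·(1/6) = 11/3.
The best pure response is r2 with expected payoff 7.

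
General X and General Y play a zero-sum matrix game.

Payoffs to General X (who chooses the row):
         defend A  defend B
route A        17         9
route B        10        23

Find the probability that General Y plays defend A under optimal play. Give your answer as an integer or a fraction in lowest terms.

Row minima are 9 and 10, so General X's maximin is 10; column maxima are 17 and 23, so General Y's minimax is 17. These differ, so the equilibrium is in mixed strategies.
Let General Y play defend A with probability q. General X is indifferent when 17q + 9(1−q) = 10q + 23(1−q), giving q = 2/3.

2/3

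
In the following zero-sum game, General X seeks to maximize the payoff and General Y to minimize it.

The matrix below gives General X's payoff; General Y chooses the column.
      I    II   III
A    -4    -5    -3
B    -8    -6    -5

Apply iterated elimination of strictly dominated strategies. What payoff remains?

Row B is strictly dominated by row A (-4>-8, -5>-6, -3>-5); eliminate B.
Column I is strictly dominated by II for General Y (-5<-4); eliminate I.
Column III is strictly dominated by II for General Y (-5<-3); eliminate III.
Only (A, II) remains, with payoff -5.

-5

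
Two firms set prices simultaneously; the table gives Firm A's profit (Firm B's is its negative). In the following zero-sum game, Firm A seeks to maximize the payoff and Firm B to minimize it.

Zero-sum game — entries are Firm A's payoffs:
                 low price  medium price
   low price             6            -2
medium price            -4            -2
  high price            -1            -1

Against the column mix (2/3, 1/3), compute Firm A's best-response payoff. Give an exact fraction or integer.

low price: (6)·(2/3) + (-2)·(1/3) = 10/3.
medium price: (-4)·(2/3) + (-2)·(1/3) = -10/3.
high price: (-1)·(2/3) + (-1)·(1/3) = -1.
The best pure response is low price with expected payoff 10/3.

10/3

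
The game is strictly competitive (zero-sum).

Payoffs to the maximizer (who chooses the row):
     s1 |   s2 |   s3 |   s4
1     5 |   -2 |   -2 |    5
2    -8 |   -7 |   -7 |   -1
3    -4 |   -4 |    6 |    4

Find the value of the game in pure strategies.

Row minima: -2, -8, -4 → the maximizer's maximin is -2.
Column maxima: 5, -2, 6, 5 → the minimizer's minimax is -2.
They coincide at (1, s2), so the value is -2.

-2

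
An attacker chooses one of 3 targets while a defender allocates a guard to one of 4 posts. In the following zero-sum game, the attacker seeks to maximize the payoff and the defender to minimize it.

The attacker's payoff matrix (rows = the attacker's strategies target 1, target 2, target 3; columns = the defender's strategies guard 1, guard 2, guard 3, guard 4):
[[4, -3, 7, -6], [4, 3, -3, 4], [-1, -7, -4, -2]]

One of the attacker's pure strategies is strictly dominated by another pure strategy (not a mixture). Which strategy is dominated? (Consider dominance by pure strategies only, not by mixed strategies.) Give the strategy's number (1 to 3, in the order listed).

Compare target 3 with target 2: 4 > -1, 3 > -7, -3 > -4, 4 > -2.
So target 2 strictly dominates target 3 for the attacker; target 3 is strictly dominated.

3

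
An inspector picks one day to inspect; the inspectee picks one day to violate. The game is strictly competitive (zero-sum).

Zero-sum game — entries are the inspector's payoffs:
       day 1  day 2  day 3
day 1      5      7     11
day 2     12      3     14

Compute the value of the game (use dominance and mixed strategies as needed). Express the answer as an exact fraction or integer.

Column day 3 is strictly dominated by day 1 for the inspectee (it gives the inspector more in every row).
The remaining 2×2 game on (day 1, day 2) × (day 1, day 2) has no saddle point. Let the inspector play day 1 with probability p; indifference gives 5p + 12(1−p) = 7p + 3(1−p), so p = 9/11.
Similarly the inspectee's optimal q on day 1 is 4/11, and the value is 5·(4/11) + (7)·(7/11) = 69/11.

69/11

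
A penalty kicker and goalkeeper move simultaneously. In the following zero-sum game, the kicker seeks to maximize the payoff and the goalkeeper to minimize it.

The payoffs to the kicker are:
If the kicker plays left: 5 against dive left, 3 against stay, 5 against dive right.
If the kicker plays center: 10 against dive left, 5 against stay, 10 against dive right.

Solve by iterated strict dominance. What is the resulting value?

5

Row left is strictly dominated by row center (10>5, 5>3, 10>5); eliminate left.
Column dive right is strictly dominated by stay for the goalkeeper (5<10); eliminate dive right.
Column dive left is strictly dominated by stay for the goalkeeper (5<10); eliminate dive left.
Only (center, stay) remains, with payoff 5.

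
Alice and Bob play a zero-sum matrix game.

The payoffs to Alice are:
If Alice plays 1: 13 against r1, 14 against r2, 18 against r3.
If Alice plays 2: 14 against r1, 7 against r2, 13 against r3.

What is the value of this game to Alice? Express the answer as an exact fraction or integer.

Column r3 is strictly dominated by r2 for Bob (it gives Alice more in every row).
The remaining 2×2 game on (1, 2) × (r1, r2) has no saddle point. Let Alice play 1 with probability p; indifference gives 13p + 14(1−p) = 14p + 7(1−p), so p = 7/8.
Similarly Bob's optimal q on r1 is 7/8, and the value is 13·(7/8) + (14)·(1/8) = 105/8.

105/8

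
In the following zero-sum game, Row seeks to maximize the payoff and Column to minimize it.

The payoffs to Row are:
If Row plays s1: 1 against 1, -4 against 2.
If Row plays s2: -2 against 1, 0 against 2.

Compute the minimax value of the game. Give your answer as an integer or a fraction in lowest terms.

Row minima are -4 and -2, so Row's maximin is -2; column maxima are 1 and 0, so Column's minimax is 0. These differ, so the equilibrium is in mixed strategies.
Let Row play s1 with probability p. Column is indifferent when p − 2(1−p) = −4p, giving p = 2/7.
Let Column play 1 with probability q. Row is indifferent when q − 4(1−q) = −2q, giving q = 4/7.
The value is 1·(4/7) + (-4)·(3/7) = -8/7.

-8/7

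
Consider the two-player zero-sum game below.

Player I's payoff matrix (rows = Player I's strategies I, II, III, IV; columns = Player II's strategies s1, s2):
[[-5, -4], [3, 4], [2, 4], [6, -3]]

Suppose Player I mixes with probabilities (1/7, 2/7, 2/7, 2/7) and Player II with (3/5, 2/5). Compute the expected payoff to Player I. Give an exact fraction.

9/5

Against (3/5, 2/5), each row's expected payoff is I: -23/5; II: 17/5; III: 14/5; IV: 12/5.
Taking the (1/7, 2/7, 2/7, 2/7)-weighted average: (1/7)·(-23/5) + (2/7)·(17/5) + (2/7)·(14/5) + (2/7)·(12/5) = 9/5.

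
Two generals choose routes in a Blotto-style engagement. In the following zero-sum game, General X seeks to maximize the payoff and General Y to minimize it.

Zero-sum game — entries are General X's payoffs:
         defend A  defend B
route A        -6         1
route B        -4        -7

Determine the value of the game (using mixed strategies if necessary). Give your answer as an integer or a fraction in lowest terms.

-23/5

Row minima are -6 and -7, so General X's maximin is -6; column maxima are -4 and 1, so General Y's minimax is -4. These differ, so the equilibrium is in mixed strategies.
Let General X play route A with probability p. General Y is indifferent when −6p − 4(1−p) = p − 7(1−p), giving p = 3/10.
Let General Y play defend A with probability q. General X is indifferent when −6q + (1−q) = −4q − 7(1−q), giving q = 4/5.
The value is -6·(4/5) + (1)·(1/5) = -23/5.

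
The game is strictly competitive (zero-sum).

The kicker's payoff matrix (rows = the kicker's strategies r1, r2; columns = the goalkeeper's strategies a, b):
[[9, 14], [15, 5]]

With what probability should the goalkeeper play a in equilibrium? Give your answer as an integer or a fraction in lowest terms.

Row minima are 9 and 5, so the kicker's maximin is 9; column maxima are 15 and 14, so the goalkeeper's minimax is 14. These differ, so the equilibrium is in mixed strategies.
Let the goalkeeper play a with probability q. The kicker is indifferent when 9q + 14(1−q) = 15q + 5(1−q), giving q = 3/5.

3/5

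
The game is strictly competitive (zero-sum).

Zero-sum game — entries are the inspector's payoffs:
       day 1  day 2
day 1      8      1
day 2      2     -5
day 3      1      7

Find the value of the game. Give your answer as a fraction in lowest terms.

Row day 2 is strictly dominated by row day 1, so the inspector never plays it.
The remaining 2×2 game on (day 1, day 3) × (day 1, day 2) has no saddle point. Let the inspector play day 1 with probability p; indifference gives 8p + (1−p) = p + 7(1−p), so p = 6/13.
Similarly the inspectee's optimal q on day 1 is 6/13, and the value is 8·(6/13) + (1)·(7/13) = 55/13.

55/13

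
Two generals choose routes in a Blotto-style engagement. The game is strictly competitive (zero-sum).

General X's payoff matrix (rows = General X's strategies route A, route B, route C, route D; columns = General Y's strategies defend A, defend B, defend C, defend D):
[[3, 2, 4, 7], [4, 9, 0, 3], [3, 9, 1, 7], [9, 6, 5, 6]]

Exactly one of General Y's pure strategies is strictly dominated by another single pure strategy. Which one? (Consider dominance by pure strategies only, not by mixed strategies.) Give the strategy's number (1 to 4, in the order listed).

General Y prefers columns that give General X less. Compare defend D with defend C: 4 < 7, 0 < 3, 1 < 7, 5 < 6.
So defend C strictly dominates defend D for General Y; defend D is strictly dominated.

4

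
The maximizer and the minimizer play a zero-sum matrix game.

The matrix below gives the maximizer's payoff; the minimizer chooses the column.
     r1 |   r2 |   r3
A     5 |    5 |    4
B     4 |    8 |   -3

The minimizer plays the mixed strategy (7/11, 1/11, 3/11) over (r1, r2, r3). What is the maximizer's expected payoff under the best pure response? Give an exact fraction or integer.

52/11

A: (5)·(7/11) + (5)·(1/11) + (4)·(3/11) = 52/11.
B: (4)·(7/11) + (8)·(1/11) + (-3)·(3/11) = 27/11.
The best pure response is A with expected payoff 52/11.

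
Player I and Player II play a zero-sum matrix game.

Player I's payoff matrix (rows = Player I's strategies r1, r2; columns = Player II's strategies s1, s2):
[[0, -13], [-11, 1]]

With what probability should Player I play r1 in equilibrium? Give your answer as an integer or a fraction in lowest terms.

12/25

Row minima are -13 and -11, so Player I's maximin is -11; column maxima are 0 and 1, so Player II's minimax is 0. These differ, so the equilibrium is in mixed strategies.
Let Player I play r1 with probability p. Player II is indifferent when −11(1−p) = −13p + (1−p), giving p = 12/25.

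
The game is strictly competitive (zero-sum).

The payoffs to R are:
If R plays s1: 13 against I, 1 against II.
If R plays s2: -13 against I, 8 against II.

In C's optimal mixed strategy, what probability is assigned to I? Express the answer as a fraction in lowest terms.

Row minima are 1 and -13, so R's maximin is 1; column maxima are 13 and 8, so C's minimax is 8. These differ, so the equilibrium is in mixed strategies.
Let C play I with probability q. R is indifferent when 13q + (1−q) = −13q + 8(1−q), giving q = 7/33.

7/33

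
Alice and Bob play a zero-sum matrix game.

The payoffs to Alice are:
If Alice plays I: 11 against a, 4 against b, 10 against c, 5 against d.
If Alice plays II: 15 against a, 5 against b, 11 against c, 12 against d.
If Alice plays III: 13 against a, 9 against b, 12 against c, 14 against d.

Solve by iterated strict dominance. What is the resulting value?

9

Row I is strictly dominated by row II (15>11, 5>4, 11>10, 12>5); eliminate I.
Column a is strictly dominated by b for Bob (5<15, 9<13); eliminate a.
Column c is strictly dominated by b for Bob (5<11, 9<12); eliminate c.
Column d is strictly dominated by b for Bob (5<12, 9<14); eliminate d.
Row II is strictly dominated by row III (9>5); eliminate II.
Only (III, b) remains, with payoff 9.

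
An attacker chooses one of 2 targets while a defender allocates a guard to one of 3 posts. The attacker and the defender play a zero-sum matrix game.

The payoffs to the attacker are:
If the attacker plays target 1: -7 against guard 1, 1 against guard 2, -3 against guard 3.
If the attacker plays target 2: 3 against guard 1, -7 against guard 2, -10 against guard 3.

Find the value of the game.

Column guard 2 is strictly dominated by guard 3 for the defender (it gives the attacker more in every row).
The remaining 2×2 game on (target 1, target 2) × (guard 1, guard 3) has no saddle point. Let the attacker play target 1 with probability p; indifference gives −7p + 3(1−p) = −3p − 10(1−p), so p = 13/17.
Similarly the defender's optimal q on guard 1 is 7/17, and the value is -7·(7/17) + (-3)·(10/17) = -79/17.

-79/17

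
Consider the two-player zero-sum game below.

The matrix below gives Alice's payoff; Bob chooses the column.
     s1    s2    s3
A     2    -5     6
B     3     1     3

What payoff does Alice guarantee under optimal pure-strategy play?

Row minima: -5, 1 → Alice's maximin is 1.
Column maxima: 3, 1, 6 → Bob's minimax is 1.
They coincide at (B, s2), so the value is 1.

1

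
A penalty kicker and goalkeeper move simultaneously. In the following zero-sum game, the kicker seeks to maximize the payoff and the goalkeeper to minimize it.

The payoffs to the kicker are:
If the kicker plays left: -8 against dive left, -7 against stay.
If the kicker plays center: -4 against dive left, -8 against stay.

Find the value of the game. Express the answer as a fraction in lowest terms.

-36/5

Row minima are -8 and -8, so the kicker's maximin is -8; column maxima are -4 and -7, so the goalkeeper's minimax is -7. These differ, so the equilibrium is in mixed strategies.
Let the kicker play left with probability p. The goalkeeper is indifferent when −8p − 4(1−p) = −7p − 8(1−p), giving p = 4/5.
Let the goalkeeper play dive left with probability q. The kicker is indifferent when −8q − 7(1−q) = −4q − 8(1−q), giving q = 1/5.
The value is -8·(1/5) + (-7)·(4/5) = -36/5.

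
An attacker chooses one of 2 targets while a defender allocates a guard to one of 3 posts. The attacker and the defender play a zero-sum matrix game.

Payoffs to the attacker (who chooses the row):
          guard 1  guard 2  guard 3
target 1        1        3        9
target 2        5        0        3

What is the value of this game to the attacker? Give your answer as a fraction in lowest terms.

Column guard 3 is strictly dominated by guard 2 for the defender (it gives the attacker more in every row).
The remaining 2×2 game on (target 1, target 2) × (guard 1, guard 2) has no saddle point. Let the attacker play target 1 with probability p; indifference gives p + 5(1−p) = 3p, so p = 5/7.
Similarly the defender's optimal q on guard 1 is 3/7, and the value is 1·(3/7) + (3)·(4/7) = 15/7.

15/7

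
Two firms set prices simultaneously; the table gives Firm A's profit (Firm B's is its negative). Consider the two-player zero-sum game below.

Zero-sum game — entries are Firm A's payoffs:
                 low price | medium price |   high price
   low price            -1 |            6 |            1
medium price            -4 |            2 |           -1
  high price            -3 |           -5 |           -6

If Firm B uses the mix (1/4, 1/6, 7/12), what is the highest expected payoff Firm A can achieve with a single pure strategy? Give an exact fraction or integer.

4/3

low price: (-1)·(1/4) + (6)·(1/6) + (1)·(7/12) = 4/3.
medium price: (-4)·(1/4) + (2)·(1/6) + (-1)·(7/12) = -5/4.
high price: (-3)·(1/4) + (-5)·(1/6) + (-6)·(7/12) = -61/12.
The best pure response is low price with expected payoff 4/3.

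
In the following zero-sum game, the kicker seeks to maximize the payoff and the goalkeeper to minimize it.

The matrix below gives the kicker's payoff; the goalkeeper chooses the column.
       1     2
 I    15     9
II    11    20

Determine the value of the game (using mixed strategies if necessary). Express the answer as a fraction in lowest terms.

67/5

Row minima are 9 and 11, so the kicker's maximin is 11; column maxima are 15 and 20, so the goalkeeper's minimax is 15. These differ, so the equilibrium is in mixed strategies.
Let the kicker play I with probability p. The goalkeeper is indifferent when 15p + 11(1−p) = 9p + 20(1−p), giving p = 3/5.
Let the goalkeeper play 1 with probability q. The kicker is indifferent when 15q + 9(1−q) = 11q + 20(1−q), giving q = 11/15.
The value is 15·(11/15) + (9)·(4/15) = 67/5.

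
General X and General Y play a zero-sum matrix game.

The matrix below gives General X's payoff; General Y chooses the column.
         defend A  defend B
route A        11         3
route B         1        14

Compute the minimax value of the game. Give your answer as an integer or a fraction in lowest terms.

Row minima are 3 and 1, so General X's maximin is 3; column maxima are 11 and 14, so General Y's minimax is 11. These differ, so the equilibrium is in mixed strategies.
Let General X play route A with probability p. General Y is indifferent when 11p + (1−p) = 3p + 14(1−p), giving p = 13/21.
Let General Y play defend A with probability q. General X is indifferent when 11q + 3(1−q) = q + 14(1−q), giving q = 11/21.
The value is 11·(11/21) + (3)·(10/21) = 151/21.

151/21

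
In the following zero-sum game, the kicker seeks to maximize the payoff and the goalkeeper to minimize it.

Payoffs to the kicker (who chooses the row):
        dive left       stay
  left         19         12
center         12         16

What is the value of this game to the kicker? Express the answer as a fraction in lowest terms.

Row minima are 12 and 12, so the kicker's maximin is 12; column maxima are 19 and 16, so the goalkeeper's minimax is 16. These differ, so the equilibrium is in mixed strategies.
Let the kicker play left with probability p. The goalkeeper is indifferent when 19p + 12(1−p) = 12p + 16(1−p), giving p = 4/11.
Let the goalkeeper play dive left with probability q. The kicker is indifferent when 19q + 12(1−q) = 12q + 16(1−q), giving q = 4/11.
The value is 19·(4/11) + (12)·(7/11) = 160/11.

160/11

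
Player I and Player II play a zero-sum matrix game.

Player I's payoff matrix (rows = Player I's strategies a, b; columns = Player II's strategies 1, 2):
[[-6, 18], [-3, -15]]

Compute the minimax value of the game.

-4

Row minima are -6 and -15, so Player I's maximin is -6; column maxima are -3 and 18, so Player II's minimax is -3. These differ, so the equilibrium is in mixed strategies.
Let Player I play a with probability p. Player II is indifferent when −6p − 3(1−p) = 18p − 15(1−p), giving p = 1/3.
Let Player II play 1 with probability q. Player I is indifferent when −6q + 18(1−q) = −3q − 15(1−q), giving q = 11/12.
The value is -6·(11/12) + (18)·(1/12) = -4.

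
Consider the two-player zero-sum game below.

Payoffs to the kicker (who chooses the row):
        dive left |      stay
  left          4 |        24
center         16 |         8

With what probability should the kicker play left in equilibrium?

2/7

Row minima are 4 and 8, so the kicker's maximin is 8; column maxima are 16 and 24, so the goalkeeper's minimax is 16. These differ, so the equilibrium is in mixed strategies.
Let the kicker play left with probability p. The goalkeeper is indifferent when 4p + 16(1−p) = 24p + 8(1−p), giving p = 2/7.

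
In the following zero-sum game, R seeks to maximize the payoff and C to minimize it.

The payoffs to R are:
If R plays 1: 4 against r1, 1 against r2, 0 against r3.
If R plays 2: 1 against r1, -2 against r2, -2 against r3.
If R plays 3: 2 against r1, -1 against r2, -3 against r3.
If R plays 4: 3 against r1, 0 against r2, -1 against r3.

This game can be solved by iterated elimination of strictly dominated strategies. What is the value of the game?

Row 2 is strictly dominated by row 1 (4>1, 1>-2, 0>-2); eliminate 2.
Column r1 is strictly dominated by r2 for C (1<4, -1<2, 0<3); eliminate r1.
Column r2 is strictly dominated by r3 for C (0<1, -3<-1, -1<0); eliminate r2.
Row 4 is strictly dominated by row 1 (0>-1); eliminate 4.
Row 3 is strictly dominated by row 1 (0>-3); eliminate 3.
Only (1, r3) remains, with payoff 0.

0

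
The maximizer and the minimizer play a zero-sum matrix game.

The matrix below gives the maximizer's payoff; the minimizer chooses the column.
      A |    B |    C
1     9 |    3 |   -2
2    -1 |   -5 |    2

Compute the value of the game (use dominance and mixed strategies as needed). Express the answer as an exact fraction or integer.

-1/3

Column A is strictly dominated by B for the minimizer (it gives the maximizer more in every row).
The remaining 2×2 game on (1, 2) × (B, C) has no saddle point. Let the maximizer play 1 with probability p; indifference gives 3p − 5(1−p) = −2p + 2(1−p), so p = 7/12.
Similarly the minimizer's optimal q on B is 1/3, and the value is 3·(1/3) + (-2)·(2/3) = -1/3.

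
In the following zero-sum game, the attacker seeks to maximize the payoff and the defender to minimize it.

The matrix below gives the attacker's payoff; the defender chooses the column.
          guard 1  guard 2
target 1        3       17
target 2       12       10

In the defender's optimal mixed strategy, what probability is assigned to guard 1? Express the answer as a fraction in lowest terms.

Row minima are 3 and 10, so the attacker's maximin is 10; column maxima are 12 and 17, so the defender's minimax is 12. These differ, so the equilibrium is in mixed strategies.
Let the defender play guard 1 with probability q. The attacker is indifferent when 3q + 17(1−q) = 12q + 10(1−q), giving q = 7/16.

7/16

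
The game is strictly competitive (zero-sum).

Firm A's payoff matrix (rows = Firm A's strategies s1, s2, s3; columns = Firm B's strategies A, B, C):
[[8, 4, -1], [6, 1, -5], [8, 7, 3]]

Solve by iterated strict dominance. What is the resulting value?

3

Column B is strictly dominated by C for Firm B (-1<4, -5<1, 3<7); eliminate B.
Row s2 is strictly dominated by row s1 (8>6, -1>-5); eliminate s2.
Column A is strictly dominated by C for Firm B (-1<8, 3<8); eliminate A.
Row s1 is strictly dominated by row s3 (3>-1); eliminate s1.
Only (s3, C) remains, with payoff 3.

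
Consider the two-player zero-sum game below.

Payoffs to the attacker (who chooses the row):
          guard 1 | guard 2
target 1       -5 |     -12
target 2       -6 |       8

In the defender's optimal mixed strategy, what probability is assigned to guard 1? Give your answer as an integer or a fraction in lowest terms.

Row minima are -12 and -6, so the attacker's maximin is -6; column maxima are -5 and 8, so the defender's minimax is -5. These differ, so the equilibrium is in mixed strategies.
Let the defender play guard 1 with probability q. The attacker is indifferent when −5q − 12(1−q) = −6q + 8(1−q), giving q = 20/21.

20/21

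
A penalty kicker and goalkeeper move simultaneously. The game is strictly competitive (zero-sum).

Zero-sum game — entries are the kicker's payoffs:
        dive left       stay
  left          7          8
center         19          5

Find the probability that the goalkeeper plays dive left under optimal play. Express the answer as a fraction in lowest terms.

Row minima are 7 and 5, so the kicker's maximin is 7; column maxima are 19 and 8, so the goalkeeper's minimax is 8. These differ, so the equilibrium is in mixed strategies.
Let the goalkeeper play dive left with probability q. The kicker is indifferent when 7q + 8(1−q) = 19q + 5(1−q), giving q = 1/5.

1/5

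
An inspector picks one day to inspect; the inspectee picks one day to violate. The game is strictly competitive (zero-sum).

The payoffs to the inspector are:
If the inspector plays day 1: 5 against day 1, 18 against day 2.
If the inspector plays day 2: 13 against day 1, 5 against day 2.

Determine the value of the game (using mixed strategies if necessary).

Row minima are 5 and 5, so the inspector's maximin is 5; column maxima are 13 and 18, so the inspectee's minimax is 13. These differ, so the equilibrium is in mixed strategies.
Let the inspector play day 1 with probability p. The inspectee is indifferent when 5p + 13(1−p) = 18p + 5(1−p), giving p = 8/21.
Let the inspectee play day 1 with probability q. The inspector is indifferent when 5q + 18(1−q) = 13q + 5(1−q), giving q = 13/21.
The value is 5·(13/21) + (18)·(8/21) = 209/21.

209/21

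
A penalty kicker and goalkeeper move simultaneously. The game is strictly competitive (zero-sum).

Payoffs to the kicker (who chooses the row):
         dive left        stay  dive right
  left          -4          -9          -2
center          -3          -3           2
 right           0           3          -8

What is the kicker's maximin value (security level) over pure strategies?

-3

The worst-case payoff for each row is left: -9, center: -3, right: -8.
The best of these is -3.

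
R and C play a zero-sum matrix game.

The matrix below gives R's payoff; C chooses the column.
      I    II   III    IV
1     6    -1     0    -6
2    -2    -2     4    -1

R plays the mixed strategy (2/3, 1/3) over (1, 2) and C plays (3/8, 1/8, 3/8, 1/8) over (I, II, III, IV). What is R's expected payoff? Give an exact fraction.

Against (3/8, 1/8, 3/8, 1/8), each row's expected payoff is 1: 11/8; 2: 3/8.
Taking the (2/3, 1/3)-weighted average: (2/3)·(11/8) + (1/3)·(3/8) = 25/24.

25/24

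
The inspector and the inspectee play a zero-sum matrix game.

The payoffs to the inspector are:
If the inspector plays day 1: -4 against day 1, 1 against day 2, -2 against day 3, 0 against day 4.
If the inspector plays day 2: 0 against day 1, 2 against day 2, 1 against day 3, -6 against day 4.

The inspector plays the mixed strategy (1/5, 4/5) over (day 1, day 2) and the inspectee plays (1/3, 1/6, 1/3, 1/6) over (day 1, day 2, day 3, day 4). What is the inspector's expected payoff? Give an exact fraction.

Against (1/3, 1/6, 1/3, 1/6), each row's expected payoff is day 1: -11/6; day 2: -1/3.
Taking the (1/5, 4/5)-weighted average: (1/5)·(-11/6) + (4/5)·(-1/3) = -19/30.

-19/30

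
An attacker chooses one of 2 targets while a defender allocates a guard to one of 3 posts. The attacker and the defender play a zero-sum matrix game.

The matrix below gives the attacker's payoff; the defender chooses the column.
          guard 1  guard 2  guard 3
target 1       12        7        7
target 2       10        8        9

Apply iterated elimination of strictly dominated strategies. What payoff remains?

Column guard 1 is strictly dominated by guard 2 for the defender (7<12, 8<10); eliminate guard 1.
Row target 1 is strictly dominated by row target 2 (8>7, 9>7); eliminate target 1.
Column guard 3 is strictly dominated by guard 2 for the defender (8<9); eliminate guard 3.
Only (target 2, guard 2) remains, with payoff 8.

8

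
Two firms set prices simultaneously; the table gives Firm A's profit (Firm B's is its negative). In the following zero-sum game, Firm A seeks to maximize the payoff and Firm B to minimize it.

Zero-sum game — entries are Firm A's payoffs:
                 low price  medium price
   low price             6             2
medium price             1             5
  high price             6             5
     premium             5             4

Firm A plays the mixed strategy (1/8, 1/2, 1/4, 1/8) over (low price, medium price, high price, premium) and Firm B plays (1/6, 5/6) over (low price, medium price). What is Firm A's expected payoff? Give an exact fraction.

69/16

Against (1/6, 5/6), each row's expected payoff is low price: 8/3; medium price: 13/3; high price: 31/6; premium: 25/6.
Taking the (1/8, 1/2, 1/4, 1/8)-weighted average: (1/8)·(8/3) + (1/2)·(13/3) + (1/4)·(31/6) + (1/8)·(25/6) = 69/16.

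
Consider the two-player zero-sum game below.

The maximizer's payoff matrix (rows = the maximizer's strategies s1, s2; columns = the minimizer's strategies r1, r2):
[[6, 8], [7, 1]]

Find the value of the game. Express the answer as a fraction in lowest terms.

Row minima are 6 and 1, so the maximizer's maximin is 6; column maxima are 7 and 8, so the minimizer's minimax is 7. These differ, so the equilibrium is in mixed strategies.
Let the maximizer play s1 with probability p. The minimizer is indifferent when 6p + 7(1−p) = 8p + (1−p), giving p = 3/4.
Let the minimizer play r1 with probability q. The maximizer is indifferent when 6q + 8(1−q) = 7q + (1−q), giving q = 7/8.
The value is 6·(7/8) + (8)·(1/8) = 25/4.

25/4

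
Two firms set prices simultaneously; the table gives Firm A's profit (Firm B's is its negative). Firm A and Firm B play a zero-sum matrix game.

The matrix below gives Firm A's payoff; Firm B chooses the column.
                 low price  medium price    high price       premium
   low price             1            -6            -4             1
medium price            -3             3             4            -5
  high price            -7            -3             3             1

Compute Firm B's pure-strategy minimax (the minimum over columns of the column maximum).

The worst case (largest entry) in each column is low price: 1, medium price: 3, high price: 4, premium: 1.
The best (smallest) of these is 1.

1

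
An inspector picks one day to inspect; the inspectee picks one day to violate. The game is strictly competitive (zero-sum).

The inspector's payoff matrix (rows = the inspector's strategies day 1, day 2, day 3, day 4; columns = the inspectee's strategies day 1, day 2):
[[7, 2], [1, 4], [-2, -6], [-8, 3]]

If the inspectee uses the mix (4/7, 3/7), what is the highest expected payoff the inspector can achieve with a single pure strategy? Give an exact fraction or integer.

day 1: (7)·(4/7) + (2)·(3/7) = 34/7.
day 2: (1)·(4/7) + (4)·(3/7) = 16/7.
day 3: (-2)·(4/7) + (-6)·(3/7) = -26/7.
day 4: (-8)·(4/7) + (3)·(3/7) = -23/7.
The best pure response is day 1 with expected payoff 34/7.

34/7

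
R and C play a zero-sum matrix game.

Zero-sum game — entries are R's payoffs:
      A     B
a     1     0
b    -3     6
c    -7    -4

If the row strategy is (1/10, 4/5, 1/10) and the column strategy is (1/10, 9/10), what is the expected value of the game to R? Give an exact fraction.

183/50

Against (1/10, 9/10), each row's expected payoff is a: 1/10; b: 51/10; c: -43/10.
Taking the (1/10, 4/5, 1/10)-weighted average: (1/10)·(1/10) + (4/5)·(51/10) + (1/10)·(-43/10) = 183/50.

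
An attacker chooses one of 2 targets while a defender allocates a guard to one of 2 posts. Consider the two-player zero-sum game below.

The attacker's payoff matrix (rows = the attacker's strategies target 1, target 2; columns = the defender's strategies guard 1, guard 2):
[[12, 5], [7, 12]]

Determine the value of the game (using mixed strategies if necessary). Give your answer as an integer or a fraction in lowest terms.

109/12

Row minima are 5 and 7, so the attacker's maximin is 7; column maxima are 12 and 12, so the defender's minimax is 12. These differ, so the equilibrium is in mixed strategies.
Let the attacker play target 1 with probability p. The defender is indifferent when 12p + 7(1−p) = 5p + 12(1−p), giving p = 5/12.
Let the defender play guard 1 with probability q. The attacker is indifferent when 12q + 5(1−q) = 7q + 12(1−q), giving q = 7/12.
The value is 12·(7/12) + (5)·(5/12) = 109/12.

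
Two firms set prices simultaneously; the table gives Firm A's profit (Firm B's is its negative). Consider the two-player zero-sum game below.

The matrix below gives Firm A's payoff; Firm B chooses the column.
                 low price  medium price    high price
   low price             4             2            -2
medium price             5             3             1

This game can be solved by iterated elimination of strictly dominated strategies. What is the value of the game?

1

Row low price is strictly dominated by row medium price (5>4, 3>2, 1>-2); eliminate low price.
Column low price is strictly dominated by medium price for Firm B (3<5); eliminate low price.
Column medium price is strictly dominated by high price for Firm B (1<3); eliminate medium price.
Only (medium price, high price) remains, with payoff 1.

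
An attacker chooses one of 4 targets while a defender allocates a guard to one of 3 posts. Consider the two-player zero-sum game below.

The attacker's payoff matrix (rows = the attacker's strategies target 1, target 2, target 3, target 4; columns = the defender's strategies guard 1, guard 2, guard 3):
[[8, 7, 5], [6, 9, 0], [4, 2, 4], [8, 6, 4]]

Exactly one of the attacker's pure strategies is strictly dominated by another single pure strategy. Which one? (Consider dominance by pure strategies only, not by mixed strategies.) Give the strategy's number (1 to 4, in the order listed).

3

Compare target 3 with target 1: 8 > 4, 7 > 2, 5 > 4.
So target 1 strictly dominates target 3 for the attacker; target 3 is strictly dominated.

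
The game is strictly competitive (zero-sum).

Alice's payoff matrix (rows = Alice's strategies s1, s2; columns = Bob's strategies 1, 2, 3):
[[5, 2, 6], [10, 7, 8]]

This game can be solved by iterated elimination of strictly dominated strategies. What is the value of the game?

Column 1 is strictly dominated by 2 for Bob (2<5, 7<10); eliminate 1.
Row s1 is strictly dominated by row s2 (7>2, 8>6); eliminate s1.
Column 3 is strictly dominated by 2 for Bob (7<8); eliminate 3.
Only (s2, 2) remains, with payoff 7.

7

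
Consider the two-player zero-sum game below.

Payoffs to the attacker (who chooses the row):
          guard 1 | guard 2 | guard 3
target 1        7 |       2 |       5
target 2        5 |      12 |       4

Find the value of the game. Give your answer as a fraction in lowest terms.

Column guard 1 is strictly dominated by guard 3 for the defender (it gives the attacker more in every row).
The remaining 2×2 game on (target 1, target 2) × (guard 2, guard 3) has no saddle point. Let the attacker play target 1 with probability p; indifference gives 2p + 12(1−p) = 5p + 4(1−p), so p = 8/11.
Similarly the defender's optimal q on guard 2 is 1/11, and the value is 2·(1/11) + (5)·(10/11) = 52/11.

52/11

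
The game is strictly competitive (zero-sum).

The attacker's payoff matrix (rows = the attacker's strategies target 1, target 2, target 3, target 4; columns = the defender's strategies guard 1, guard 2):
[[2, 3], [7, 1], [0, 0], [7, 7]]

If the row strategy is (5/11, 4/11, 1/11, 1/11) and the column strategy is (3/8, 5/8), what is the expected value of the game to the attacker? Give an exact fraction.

Against (3/8, 5/8), each row's expected payoff is target 1: 21/8; target 2: 13/4; target 3: 0; target 4: 7.
Taking the (5/11, 4/11, 1/11, 1/11)-weighted average: (5/11)·(21/8) + (4/11)·(13/4) + (1/11)·(0) + (1/11)·(7) = 265/88.

265/88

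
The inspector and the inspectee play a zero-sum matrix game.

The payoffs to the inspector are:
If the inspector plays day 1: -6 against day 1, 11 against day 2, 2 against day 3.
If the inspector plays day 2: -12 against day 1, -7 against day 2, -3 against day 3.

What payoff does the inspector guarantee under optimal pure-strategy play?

-6

Row minima: -6, -12 → the inspector's maximin is -6.
Column maxima: -6, 11, 2 → the inspectee's minimax is -6.
They coincide at (day 1, day 1), so the value is -6.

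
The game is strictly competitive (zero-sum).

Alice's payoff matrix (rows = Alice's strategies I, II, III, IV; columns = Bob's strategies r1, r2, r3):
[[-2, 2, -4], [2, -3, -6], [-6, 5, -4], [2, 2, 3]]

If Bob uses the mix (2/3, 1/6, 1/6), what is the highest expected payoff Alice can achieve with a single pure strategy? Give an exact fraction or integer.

13/6

I: (-2)·(2/3) + (2)·(1/6) + (-4)·(1/6) = -5/3.
II: (2)·(2/3) + (-3)·(1/6) + (-6)·(1/6) = -1/6.
III: (-6)·(2/3) + (5)·(1/6) + (-4)·(1/6) = -23/6.
IV: (2)·(2/3) + (2)·(1/6) + (3)·(1/6) = 13/6.
The best pure response is IV with expected payoff 13/6.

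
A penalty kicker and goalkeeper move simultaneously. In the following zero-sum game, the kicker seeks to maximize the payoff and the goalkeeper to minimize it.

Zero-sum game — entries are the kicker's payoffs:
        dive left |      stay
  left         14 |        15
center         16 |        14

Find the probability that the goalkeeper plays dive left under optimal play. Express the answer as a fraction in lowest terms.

1/3

Row minima are 14 and 14, so the kicker's maximin is 14; column maxima are 16 and 15, so the goalkeeper's minimax is 15. These differ, so the equilibrium is in mixed strategies.
Let the goalkeeper play dive left with probability q. The kicker is indifferent when 14q + 15(1−q) = 16q + 14(1−q), giving q = 1/3.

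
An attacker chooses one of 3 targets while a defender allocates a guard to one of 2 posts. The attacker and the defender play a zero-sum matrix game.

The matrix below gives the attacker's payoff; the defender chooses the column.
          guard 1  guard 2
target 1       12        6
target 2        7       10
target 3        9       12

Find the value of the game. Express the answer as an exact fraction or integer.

Row target 2 is strictly dominated by row target 3, so the attacker never plays it.
The remaining 2×2 game on (target 1, target 3) × (guard 1, guard 2) has no saddle point. Let the attacker play target 1 with probability p; indifference gives 12p + 9(1−p) = 6p + 12(1−p), so p = 1/3.
Similarly the defender's optimal q on guard 1 is 2/3, and the value is 12·(2/3) + (6)·(1/3) = 10.

10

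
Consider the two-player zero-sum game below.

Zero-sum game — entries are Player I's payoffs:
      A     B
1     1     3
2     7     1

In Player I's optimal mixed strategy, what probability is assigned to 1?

3/4

Row minima are 1 and 1, so Player I's maximin is 1; column maxima are 7 and 3, so Player II's minimax is 3. These differ, so the equilibrium is in mixed strategies.
Let Player I play 1 with probability p. Player II is indifferent when p + 7(1−p) = 3p + (1−p), giving p = 3/4.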